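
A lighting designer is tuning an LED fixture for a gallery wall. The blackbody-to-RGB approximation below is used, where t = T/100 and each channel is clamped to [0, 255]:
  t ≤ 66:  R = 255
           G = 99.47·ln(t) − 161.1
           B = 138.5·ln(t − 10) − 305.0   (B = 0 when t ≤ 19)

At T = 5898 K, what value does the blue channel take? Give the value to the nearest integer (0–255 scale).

t = 5898/100 = 58.98; the t ≤ 66 branch applies.
B = 138.5·ln(58.98 − 10) − 305.0 = 138.5·ln 48.98 − 305.0 = 138.5·3.8914 − 305.0 = 233.961.
Rounded: 234.

234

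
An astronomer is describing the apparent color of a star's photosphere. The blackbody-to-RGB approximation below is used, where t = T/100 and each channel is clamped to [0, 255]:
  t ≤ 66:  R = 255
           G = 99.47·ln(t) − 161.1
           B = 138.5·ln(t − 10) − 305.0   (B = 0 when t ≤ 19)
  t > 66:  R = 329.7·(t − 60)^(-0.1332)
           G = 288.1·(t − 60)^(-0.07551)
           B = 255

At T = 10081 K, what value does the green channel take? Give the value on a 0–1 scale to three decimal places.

0.854

t = 10081/100 = 100.81; the t > 66 branch applies.
G = 288.1·(100.81 − 60)^(-0.07551) = 288.1·40.81^(-0.07551) = 288.1·0.75574 = 217.728.
On a 0–1 scale: 217.728/255 = 0.8538 → 0.854.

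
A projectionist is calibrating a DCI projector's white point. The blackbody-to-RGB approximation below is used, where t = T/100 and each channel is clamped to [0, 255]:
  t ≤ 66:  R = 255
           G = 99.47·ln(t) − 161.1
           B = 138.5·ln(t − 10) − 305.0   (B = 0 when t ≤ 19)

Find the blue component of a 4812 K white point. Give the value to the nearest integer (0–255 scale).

t = 4812/100 = 48.12; the t ≤ 66 branch applies.
B = 138.5·ln(48.12 − 10) − 305.0 = 138.5·ln 38.12 − 305.0 = 138.5·3.6407 − 305.0 = 199.242.
Rounded: 199.

199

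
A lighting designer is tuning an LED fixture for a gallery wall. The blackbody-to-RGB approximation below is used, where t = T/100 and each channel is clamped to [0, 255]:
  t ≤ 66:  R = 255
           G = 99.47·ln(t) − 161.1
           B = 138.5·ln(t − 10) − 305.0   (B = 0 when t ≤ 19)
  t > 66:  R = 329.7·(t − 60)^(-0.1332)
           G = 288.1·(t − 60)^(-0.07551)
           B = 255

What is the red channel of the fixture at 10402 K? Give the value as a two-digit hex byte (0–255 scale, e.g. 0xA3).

0xC7

t = 10402/100 = 104.02; the t > 66 branch applies.
R = 329.7·(104.02 − 60)^(-0.1332) = 329.7·44.02^(-0.1332) = 329.7·0.60404 = 199.152.
Rounded: 199; in hex, 0xC7.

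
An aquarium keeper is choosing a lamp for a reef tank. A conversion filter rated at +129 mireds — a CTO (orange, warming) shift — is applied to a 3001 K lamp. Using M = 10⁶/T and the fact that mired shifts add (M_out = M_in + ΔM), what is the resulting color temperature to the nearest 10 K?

2160 K

M_in = 10⁶/3001 = 333.22 mireds.
M_out = 333.22 + (+129) = 462.22 mireds.
T_out = 10⁶/462.22 = 2163.5 K → 2160 K.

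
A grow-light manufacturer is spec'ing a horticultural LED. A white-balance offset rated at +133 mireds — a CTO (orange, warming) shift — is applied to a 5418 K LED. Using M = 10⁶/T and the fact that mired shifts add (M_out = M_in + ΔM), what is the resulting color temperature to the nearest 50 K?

3150 K

M_in = 10⁶/5418 = 184.57 mireds.
M_out = 184.57 + (+133) = 317.57 mireds.
T_out = 10⁶/317.57 = 3148.9 K → 3150 K.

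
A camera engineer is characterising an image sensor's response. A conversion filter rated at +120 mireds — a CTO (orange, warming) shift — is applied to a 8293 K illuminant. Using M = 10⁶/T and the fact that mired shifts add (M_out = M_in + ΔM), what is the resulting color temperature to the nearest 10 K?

M_in = 10⁶/8293 = 120.58 mireds.
M_out = 120.58 + (+120) = 240.58 mireds.
T_out = 10⁶/240.58 = 4156.6 K → 4160 K.

4160 K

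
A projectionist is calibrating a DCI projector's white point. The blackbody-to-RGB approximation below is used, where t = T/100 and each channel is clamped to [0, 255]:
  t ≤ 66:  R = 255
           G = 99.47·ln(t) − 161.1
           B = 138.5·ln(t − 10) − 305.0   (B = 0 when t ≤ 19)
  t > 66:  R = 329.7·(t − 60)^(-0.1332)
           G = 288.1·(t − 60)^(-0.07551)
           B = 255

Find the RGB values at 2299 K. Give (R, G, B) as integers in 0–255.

t = 2299/100 = 22.99; the t ≤ 66 branch applies.
R = 255 by definition for t ≤ 66.
G = 99.47·ln 22.99 − 161.1 = 99.47·3.1351 − 161.1 = 150.744.
B = 138.5·ln(22.99 − 10) − 305.0 = 138.5·ln 12.99 − 305.0 = 138.5·2.5642 − 305.0 = 50.139.
Rounded: (255, 151, 50).

(255, 151, 50)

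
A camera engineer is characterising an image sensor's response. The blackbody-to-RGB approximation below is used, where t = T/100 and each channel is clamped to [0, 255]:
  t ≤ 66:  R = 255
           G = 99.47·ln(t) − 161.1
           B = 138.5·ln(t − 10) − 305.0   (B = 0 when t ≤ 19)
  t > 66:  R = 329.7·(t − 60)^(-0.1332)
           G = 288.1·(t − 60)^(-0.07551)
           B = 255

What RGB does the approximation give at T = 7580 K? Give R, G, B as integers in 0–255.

R=228, G=234, B=255

t = 7580/100 = 75.8; the t > 66 branch applies.
R = 329.7·(75.8 − 60)^(-0.1332) = 329.7·15.8^(-0.1332) = 329.7·0.69237 = 228.275.
G = 288.1·(75.8 − 60)^(-0.07551) = 288.1·15.8^(-0.07551) = 288.1·0.81188 = 233.901.
B = 255 by definition for t > 66.
Rounded: (228, 234, 255).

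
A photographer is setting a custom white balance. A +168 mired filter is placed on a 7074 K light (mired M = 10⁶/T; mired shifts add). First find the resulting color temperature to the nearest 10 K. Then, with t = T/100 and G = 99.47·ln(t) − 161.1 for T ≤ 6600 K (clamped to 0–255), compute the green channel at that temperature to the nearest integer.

M_in = 10⁶/7074 = 141.36; M_out = 141.36 + (+168) = 309.36.
T_out = 10⁶/309.36 = 3232.5 K → 3230 K; t = 32.3.
G = 99.47·ln 32.3 − 161.1 = 99.47·3.4751 − 161.1 = 184.565.
Rounded: 185.

185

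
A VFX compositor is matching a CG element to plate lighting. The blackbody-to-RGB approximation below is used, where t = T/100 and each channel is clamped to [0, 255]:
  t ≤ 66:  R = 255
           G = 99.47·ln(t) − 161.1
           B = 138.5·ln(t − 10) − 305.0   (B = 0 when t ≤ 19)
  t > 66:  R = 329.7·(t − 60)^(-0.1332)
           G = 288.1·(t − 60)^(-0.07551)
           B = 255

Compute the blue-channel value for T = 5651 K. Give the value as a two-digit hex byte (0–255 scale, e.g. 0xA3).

0xE3

t = 5651/100 = 56.51; the t ≤ 66 branch applies.
B = 138.5·ln(56.51 − 10) − 305.0 = 138.5·ln 46.51 − 305.0 = 138.5·3.8397 − 305.0 = 226.794.
Rounded: 227; in hex, 0xE3.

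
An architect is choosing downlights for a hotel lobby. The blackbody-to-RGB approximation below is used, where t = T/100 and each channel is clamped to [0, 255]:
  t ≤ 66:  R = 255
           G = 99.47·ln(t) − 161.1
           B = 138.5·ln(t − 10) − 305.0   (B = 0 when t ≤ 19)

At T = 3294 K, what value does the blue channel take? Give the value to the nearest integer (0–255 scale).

t = 3294/100 = 32.94; the t ≤ 66 branch applies.
B = 138.5·ln(32.94 − 10) − 305.0 = 138.5·ln 22.94 − 305.0 = 138.5·3.1329 − 305.0 = 128.904.
Rounded: 129.

129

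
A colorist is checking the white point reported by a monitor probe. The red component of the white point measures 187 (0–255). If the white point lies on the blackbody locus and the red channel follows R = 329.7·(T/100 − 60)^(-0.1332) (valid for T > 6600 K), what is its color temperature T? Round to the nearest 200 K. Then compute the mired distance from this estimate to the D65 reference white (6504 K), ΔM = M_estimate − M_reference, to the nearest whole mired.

-77 mireds

(t − 60)^(-0.1332) = 187/329.7 = 0.56718.
t − 60 = 0.56718^(1/-0.1332) = 0.56718^(-7.508) = 70.620, so t = 130.620.
T = 100·t = 13062 K → 13000 K to the nearest 200 K.
M_estimate = 10⁶/13000 = 76.92; M_reference = 10⁶/6504 = 153.75.
ΔM = 76.92 − 153.75 = -76.83 → -77 mireds.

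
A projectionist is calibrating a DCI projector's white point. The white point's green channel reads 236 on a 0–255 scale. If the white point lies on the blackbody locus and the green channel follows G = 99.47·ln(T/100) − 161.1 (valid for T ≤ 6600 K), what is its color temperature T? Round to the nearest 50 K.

5400 K

ln t = (236 + 161.1) / 99.47 = 3.9922.
t = e^3.9922 = 54.172.
T = 100·t = 5417 K → 5400 K to the nearest 50 K.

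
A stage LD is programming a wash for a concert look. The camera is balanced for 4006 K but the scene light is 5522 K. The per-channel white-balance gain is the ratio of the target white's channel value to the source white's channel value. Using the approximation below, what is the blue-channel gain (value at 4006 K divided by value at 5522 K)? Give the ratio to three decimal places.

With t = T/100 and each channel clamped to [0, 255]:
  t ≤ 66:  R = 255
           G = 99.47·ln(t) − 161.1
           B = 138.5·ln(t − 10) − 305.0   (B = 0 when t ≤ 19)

0.746

At 5522 K (t = 55.22):
  B = 138.5·ln(55.22 − 10) − 305.0 = 138.5·ln 45.22 − 305.0 = 138.5·3.8115 − 305.0 = 222.898.
At 4006 K (t = 40.06):
  B = 138.5·ln(40.06 − 10) − 305.0 = 138.5·ln 30.06 − 305.0 = 138.5·3.4032 − 305.0 = 166.343.
Gain = 166.343 / 222.898 = 0.7463 → 0.746.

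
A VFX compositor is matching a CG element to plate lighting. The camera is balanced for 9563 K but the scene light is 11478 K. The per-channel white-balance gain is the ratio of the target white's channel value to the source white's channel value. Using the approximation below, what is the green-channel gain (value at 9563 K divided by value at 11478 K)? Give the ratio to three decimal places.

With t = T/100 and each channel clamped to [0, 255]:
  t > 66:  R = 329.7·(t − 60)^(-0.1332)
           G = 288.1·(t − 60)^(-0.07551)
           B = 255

At 11478 K (t = 114.78):
  G = 288.1·(114.78 − 60)^(-0.07551) = 288.1·54.78^(-0.07551) = 288.1·0.73912 = 212.941.
At 9563 K (t = 95.63):
  G = 288.1·(95.63 − 60)^(-0.07551) = 288.1·35.63^(-0.07551) = 288.1·0.76352 = 219.971.
Gain = 219.971 / 212.941 = 1.0330 → 1.033.

1.033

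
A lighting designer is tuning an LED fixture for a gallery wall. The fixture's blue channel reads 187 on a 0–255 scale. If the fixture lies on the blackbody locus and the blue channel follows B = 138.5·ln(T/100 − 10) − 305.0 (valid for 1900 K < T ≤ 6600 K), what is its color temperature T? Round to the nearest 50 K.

ln(t − 10) = (187 + 305.0) / 138.5 = 3.5523.
t − 10 = e^3.5523 = 34.895, so t = 44.895.
T = 100·t = 4490 K → 4500 K to the nearest 50 K.

4500 K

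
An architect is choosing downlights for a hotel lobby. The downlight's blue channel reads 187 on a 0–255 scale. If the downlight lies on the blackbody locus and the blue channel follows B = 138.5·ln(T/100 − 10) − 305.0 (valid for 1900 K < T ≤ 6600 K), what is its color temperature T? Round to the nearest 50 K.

4500 K

ln(t − 10) = (187 + 305.0) / 138.5 = 3.5523.
t − 10 = e^3.5523 = 34.895, so t = 44.895.
T = 100·t = 4490 K → 4500 K to the nearest 50 K.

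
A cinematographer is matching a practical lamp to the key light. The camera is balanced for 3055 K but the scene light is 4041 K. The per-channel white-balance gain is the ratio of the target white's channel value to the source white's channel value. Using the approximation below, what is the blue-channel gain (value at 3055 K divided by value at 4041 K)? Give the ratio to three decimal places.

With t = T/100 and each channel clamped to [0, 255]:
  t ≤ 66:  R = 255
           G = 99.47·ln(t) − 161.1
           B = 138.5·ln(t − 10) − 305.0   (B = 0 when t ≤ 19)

At 4041 K (t = 40.41):
  B = 138.5·ln(40.41 − 10) − 305.0 = 138.5·ln 30.41 − 305.0 = 138.5·3.4148 − 305.0 = 167.946.
At 3055 K (t = 30.55):
  B = 138.5·ln(30.55 − 10) − 305.0 = 138.5·ln 20.55 − 305.0 = 138.5·3.0229 − 305.0 = 113.666.
Gain = 113.666 / 167.946 = 0.6768 → 0.677.

0.677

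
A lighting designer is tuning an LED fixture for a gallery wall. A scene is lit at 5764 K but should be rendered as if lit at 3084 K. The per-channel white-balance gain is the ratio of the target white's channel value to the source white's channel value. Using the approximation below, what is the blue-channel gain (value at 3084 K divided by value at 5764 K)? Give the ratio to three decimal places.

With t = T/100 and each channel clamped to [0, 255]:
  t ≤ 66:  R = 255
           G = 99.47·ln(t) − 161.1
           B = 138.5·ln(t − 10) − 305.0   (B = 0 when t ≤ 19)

At 5764 K (t = 57.64):
  B = 138.5·ln(57.64 − 10) − 305.0 = 138.5·ln 47.64 − 305.0 = 138.5·3.8637 − 305.0 = 230.119.
At 3084 K (t = 30.84):
  B = 138.5·ln(30.84 − 10) − 305.0 = 138.5·ln 20.84 − 305.0 = 138.5·3.0369 − 305.0 = 115.607.
Gain = 115.607 / 230.119 = 0.5024 → 0.502.

0.502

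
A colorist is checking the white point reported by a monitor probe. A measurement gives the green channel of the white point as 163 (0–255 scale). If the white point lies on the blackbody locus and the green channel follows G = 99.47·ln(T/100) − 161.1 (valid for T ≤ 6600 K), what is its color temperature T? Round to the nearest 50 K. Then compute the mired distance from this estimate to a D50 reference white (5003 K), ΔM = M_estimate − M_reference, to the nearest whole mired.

+185 mireds

ln t = (163 + 161.1) / 99.47 = 3.2583.
t = e^3.2583 = 26.004.
T = 100·t = 2600 K → 2600 K to the nearest 50 K.
M_estimate = 10⁶/2600 = 384.62; M_reference = 10⁶/5003 = 199.88.
ΔM = 384.62 − 199.88 = 184.74 → +185 mireds.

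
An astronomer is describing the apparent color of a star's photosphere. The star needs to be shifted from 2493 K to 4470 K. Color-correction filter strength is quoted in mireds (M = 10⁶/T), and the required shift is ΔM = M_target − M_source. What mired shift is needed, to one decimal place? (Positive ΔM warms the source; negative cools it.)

-177.4 mireds

M_source = 10⁶/2493 = 401.123; M_target = 10⁶/4470 = 223.714.
ΔM = 223.714 − 401.123 = -177.409 → -177.4 mireds, a cooling shift.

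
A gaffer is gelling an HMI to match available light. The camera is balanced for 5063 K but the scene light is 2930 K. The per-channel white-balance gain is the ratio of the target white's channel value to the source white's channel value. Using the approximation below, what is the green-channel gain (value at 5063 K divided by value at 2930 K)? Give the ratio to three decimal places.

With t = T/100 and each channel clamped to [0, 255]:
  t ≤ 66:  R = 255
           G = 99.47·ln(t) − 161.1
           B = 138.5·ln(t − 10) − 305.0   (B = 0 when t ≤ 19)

1.311

At 2930 K (t = 29.3):
  G = 99.47·ln 29.3 − 161.1 = 99.47·3.3776 − 161.1 = 174.869.
At 5063 K (t = 50.63):
  G = 99.47·ln 50.63 − 161.1 = 99.47·3.9245 − 161.1 = 229.274.
Gain = 229.274 / 174.869 = 1.3111 → 1.311.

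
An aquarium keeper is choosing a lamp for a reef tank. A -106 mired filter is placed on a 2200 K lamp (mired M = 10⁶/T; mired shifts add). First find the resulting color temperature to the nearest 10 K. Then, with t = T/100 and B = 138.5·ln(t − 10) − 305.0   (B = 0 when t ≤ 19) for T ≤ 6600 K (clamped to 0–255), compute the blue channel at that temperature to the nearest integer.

M_in = 10⁶/2200 = 454.55; M_out = 454.55 + (-106) = 348.55.
T_out = 10⁶/348.55 = 2869.1 K → 2870 K; t = 28.7.
B = 138.5·ln(28.7 − 10) − 305.0 = 138.5·ln 18.7 − 305.0 = 138.5·2.9285 − 305.0 = 100.601.
Rounded: 101.

101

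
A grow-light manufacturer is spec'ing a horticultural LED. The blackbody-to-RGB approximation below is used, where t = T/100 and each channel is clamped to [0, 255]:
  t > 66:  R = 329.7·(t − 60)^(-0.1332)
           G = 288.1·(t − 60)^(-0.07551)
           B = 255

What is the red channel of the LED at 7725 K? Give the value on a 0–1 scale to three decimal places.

0.885

t = 7725/100 = 77.25; the t > 66 branch applies.
R = 329.7·(77.25 − 60)^(-0.1332) = 329.7·17.25^(-0.1332) = 329.7·0.68432 = 225.621.
On a 0–1 scale: 225.621/255 = 0.8848 → 0.885.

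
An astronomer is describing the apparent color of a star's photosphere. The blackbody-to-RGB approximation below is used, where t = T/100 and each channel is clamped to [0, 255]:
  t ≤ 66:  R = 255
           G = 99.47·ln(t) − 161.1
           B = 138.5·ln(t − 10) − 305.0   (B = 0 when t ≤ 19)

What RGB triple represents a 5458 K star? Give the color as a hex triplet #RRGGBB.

#FFEDDD

t = 5458/100 = 54.58; the t ≤ 66 branch applies.
R = 255 by definition for t ≤ 66.
G = 99.47·ln 54.58 − 161.1 = 99.47·3.9997 − 161.1 = 236.747.
B = 138.5·ln(54.58 − 10) − 305.0 = 138.5·ln 44.58 − 305.0 = 138.5·3.7973 − 305.0 = 220.924.
Rounded: (255, 237, 221).
In hex: #FFEDDD.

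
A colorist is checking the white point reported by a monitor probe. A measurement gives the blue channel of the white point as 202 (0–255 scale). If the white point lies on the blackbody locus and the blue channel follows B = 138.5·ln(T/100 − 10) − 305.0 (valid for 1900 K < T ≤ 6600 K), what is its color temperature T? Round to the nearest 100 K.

4900 K

ln(t − 10) = (202 + 305.0) / 138.5 = 3.6606.
t − 10 = e^3.6606 = 38.887, so t = 48.887.
T = 100·t = 4889 K → 4900 K to the nearest 100 K.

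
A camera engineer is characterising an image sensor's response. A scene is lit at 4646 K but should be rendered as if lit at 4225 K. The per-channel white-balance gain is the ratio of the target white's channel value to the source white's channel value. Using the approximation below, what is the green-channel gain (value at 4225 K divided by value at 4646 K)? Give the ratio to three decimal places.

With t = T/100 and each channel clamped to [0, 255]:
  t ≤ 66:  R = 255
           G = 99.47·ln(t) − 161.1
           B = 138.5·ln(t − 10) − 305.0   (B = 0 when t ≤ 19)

At 4646 K (t = 46.46):
  G = 99.47·ln 46.46 − 161.1 = 99.47·3.8386 − 161.1 = 220.725.
At 4225 K (t = 42.25):
  G = 99.47·ln 42.25 − 161.1 = 99.47·3.7436 − 161.1 = 211.276.
Gain = 211.276 / 220.725 = 0.9572 → 0.957.

0.957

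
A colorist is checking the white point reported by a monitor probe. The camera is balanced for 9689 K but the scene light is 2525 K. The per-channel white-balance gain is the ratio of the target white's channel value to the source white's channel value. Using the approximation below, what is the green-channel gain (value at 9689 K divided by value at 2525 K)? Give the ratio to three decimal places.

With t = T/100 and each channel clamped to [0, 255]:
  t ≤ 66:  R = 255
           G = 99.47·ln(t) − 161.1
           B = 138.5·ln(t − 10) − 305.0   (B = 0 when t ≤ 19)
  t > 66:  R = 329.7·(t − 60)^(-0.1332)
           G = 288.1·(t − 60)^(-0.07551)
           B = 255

At 2525 K (t = 25.25):
  G = 99.47·ln 25.25 − 161.1 = 99.47·3.2288 − 161.1 = 160.071.
At 9689 K (t = 96.89):
  G = 288.1·(96.89 − 60)^(-0.07551) = 288.1·36.89^(-0.07551) = 288.1·0.76152 = 219.395.
Gain = 219.395 / 160.071 = 1.3706 → 1.371.

1.371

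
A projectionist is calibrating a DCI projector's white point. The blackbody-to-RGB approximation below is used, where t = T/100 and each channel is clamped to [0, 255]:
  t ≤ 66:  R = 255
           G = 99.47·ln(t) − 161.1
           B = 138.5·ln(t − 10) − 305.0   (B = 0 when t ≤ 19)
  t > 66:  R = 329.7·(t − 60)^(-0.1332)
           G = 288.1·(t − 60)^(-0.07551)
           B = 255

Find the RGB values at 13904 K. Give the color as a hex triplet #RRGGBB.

t = 13904/100 = 139.04; the t > 66 branch applies.
R = 329.7·(139.04 − 60)^(-0.1332) = 329.7·79.04^(-0.1332) = 329.7·0.55874 = 184.215.
G = 288.1·(139.04 − 60)^(-0.07551) = 288.1·79.04^(-0.07551) = 288.1·0.71894 = 207.127.
B = 255 by definition for t > 66.
Rounded: (184, 207, 255).
In hex: #B8CFFF.

#B8CFFF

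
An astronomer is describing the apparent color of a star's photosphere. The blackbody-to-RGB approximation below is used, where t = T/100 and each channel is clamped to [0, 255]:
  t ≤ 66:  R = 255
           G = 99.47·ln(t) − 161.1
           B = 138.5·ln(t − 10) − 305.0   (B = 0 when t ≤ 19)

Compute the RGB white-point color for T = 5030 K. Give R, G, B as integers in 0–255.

R=255, G=229, B=207

t = 5030/100 = 50.3; the t ≤ 66 branch applies.
R = 255 by definition for t ≤ 66.
G = 99.47·ln 50.3 − 161.1 = 99.47·3.9180 − 161.1 = 228.624.
B = 138.5·ln(50.3 − 10) − 305.0 = 138.5·ln 40.3 − 305.0 = 138.5·3.6964 − 305.0 = 206.945.
Rounded: (255, 229, 207).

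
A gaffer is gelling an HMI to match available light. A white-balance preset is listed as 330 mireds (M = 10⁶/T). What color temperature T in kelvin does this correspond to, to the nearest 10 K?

T = 10⁶ / 330 = 3030.30 K → 3030 K.

3030 K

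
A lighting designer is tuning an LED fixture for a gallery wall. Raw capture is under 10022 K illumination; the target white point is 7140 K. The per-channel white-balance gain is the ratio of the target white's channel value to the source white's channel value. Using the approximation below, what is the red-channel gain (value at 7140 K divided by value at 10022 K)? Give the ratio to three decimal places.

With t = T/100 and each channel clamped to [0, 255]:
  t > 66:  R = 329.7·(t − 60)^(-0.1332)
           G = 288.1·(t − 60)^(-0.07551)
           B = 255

At 10022 K (t = 100.22):
  R = 329.7·(100.22 − 60)^(-0.1332) = 329.7·40.22^(-0.1332) = 329.7·0.61135 = 201.561.
At 7140 K (t = 71.4):
  R = 329.7·(71.4 − 60)^(-0.1332) = 329.7·11.4^(-0.1332) = 329.7·0.72314 = 238.418.
Gain = 238.418 / 201.561 = 1.1829 → 1.183.

1.183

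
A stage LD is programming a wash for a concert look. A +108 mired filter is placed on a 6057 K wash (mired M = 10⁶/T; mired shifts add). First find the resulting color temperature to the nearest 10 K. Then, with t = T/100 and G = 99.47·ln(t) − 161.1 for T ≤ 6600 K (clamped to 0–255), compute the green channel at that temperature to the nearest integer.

M_in = 10⁶/6057 = 165.10; M_out = 165.10 + (+108) = 273.10.
T_out = 10⁶/273.10 = 3661.7 K → 3660 K; t = 36.6.
G = 99.47·ln 36.6 − 161.1 = 99.47·3.6000 − 161.1 = 196.997.
Rounded: 197.

197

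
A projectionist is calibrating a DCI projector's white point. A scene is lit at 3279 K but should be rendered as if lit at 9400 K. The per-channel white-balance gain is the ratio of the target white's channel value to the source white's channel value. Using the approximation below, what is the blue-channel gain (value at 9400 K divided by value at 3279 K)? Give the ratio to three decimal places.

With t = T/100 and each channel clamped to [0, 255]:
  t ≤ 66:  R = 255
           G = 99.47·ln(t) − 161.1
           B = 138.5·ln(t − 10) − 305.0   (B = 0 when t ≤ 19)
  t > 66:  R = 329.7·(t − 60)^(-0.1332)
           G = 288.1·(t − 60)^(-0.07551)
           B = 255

1.992

At 3279 K (t = 32.79):
  B = 138.5·ln(32.79 − 10) − 305.0 = 138.5·ln 22.79 − 305.0 = 138.5·3.1263 − 305.0 = 127.996.
At 9400 K (t = 94):
  B = 255 by definition for t > 66.
Gain = 255.000 / 127.996 = 1.9923 → 1.992.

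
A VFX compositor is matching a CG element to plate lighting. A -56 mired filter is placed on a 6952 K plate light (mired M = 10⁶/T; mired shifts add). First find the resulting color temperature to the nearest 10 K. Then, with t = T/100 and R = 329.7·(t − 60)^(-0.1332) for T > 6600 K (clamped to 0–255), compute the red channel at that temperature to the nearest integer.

194

M_in = 10⁶/6952 = 143.84; M_out = 143.84 + (-56) = 87.84.
T_out = 10⁶/87.84 = 11383.9 K → 11380 K; t = 113.8.
R = 329.7·(113.8 − 60)^(-0.1332) = 329.7·53.8^(-0.1332) = 329.7·0.58811 = 193.900.
Rounded: 194.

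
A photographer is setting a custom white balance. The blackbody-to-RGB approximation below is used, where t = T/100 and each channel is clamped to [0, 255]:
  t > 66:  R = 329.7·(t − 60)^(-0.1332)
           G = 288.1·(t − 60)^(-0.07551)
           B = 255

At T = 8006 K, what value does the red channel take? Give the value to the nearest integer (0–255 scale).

221

t = 8006/100 = 80.06; the t > 66 branch applies.
R = 329.7·(80.06 − 60)^(-0.1332) = 329.7·20.06^(-0.1332) = 329.7·0.67070 = 221.130.
Rounded: 221.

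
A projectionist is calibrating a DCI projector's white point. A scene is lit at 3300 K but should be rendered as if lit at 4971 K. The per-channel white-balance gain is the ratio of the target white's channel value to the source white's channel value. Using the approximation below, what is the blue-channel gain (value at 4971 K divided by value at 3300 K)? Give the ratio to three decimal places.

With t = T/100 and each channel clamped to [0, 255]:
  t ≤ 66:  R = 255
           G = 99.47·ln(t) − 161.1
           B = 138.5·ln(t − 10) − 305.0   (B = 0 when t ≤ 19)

At 3300 K (t = 33):
  B = 138.5·ln(33 − 10) − 305.0 = 138.5·ln 23 − 305.0 = 138.5·3.1355 − 305.0 = 129.266.
At 4971 K (t = 49.71):
  B = 138.5·ln(49.71 − 10) − 305.0 = 138.5·ln 39.71 − 305.0 = 138.5·3.6816 − 305.0 = 204.902.
Gain = 204.902 / 129.266 = 1.5851 → 1.585.

1.585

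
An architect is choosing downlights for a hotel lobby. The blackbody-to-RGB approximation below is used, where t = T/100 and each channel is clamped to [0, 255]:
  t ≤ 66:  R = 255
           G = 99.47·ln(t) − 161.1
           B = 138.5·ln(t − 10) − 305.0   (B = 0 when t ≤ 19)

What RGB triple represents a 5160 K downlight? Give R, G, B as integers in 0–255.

R=255, G=231, B=211

t = 5160/100 = 51.6; the t ≤ 66 branch applies.
R = 255 by definition for t ≤ 66.
G = 99.47·ln 51.6 − 161.1 = 99.47·3.9435 − 161.1 = 231.162.
B = 138.5·ln(51.6 − 10) − 305.0 = 138.5·ln 41.6 − 305.0 = 138.5·3.7281 − 305.0 = 211.342.
Rounded: (255, 231, 211).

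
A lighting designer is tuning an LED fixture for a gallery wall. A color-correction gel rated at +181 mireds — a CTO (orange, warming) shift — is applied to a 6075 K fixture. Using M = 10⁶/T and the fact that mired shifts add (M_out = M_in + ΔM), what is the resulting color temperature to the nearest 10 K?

M_in = 10⁶/6075 = 164.61 mireds.
M_out = 164.61 + (+181) = 345.61 mireds.
T_out = 10⁶/345.61 = 2893.4 K → 2890 K.

2890 K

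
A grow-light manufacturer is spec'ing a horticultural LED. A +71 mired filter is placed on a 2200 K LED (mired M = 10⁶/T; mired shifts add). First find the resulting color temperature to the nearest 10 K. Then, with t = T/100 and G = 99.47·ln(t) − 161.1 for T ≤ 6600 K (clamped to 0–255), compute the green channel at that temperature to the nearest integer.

M_in = 10⁶/2200 = 454.55; M_out = 454.55 + (+71) = 525.55.
T_out = 10⁶/525.55 = 1902.8 K → 1900 K; t = 19.
G = 99.47·ln 19 − 161.1 = 99.47·2.9444 − 161.1 = 131.783.
Rounded: 132.

132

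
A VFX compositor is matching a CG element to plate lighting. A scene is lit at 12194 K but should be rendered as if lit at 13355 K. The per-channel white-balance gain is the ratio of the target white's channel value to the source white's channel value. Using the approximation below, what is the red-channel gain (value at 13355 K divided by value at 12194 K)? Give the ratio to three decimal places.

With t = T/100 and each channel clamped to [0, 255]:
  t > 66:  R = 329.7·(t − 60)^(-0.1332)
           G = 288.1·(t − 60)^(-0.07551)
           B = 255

At 12194 K (t = 121.94):
  R = 329.7·(121.94 − 60)^(-0.1332) = 329.7·61.94^(-0.1332) = 329.7·0.57718 = 190.295.
At 13355 K (t = 133.55):
  R = 329.7·(133.55 − 60)^(-0.1332) = 329.7·73.55^(-0.1332) = 329.7·0.56412 = 185.990.
Gain = 185.990 / 190.295 = 0.9774 → 0.977.

0.977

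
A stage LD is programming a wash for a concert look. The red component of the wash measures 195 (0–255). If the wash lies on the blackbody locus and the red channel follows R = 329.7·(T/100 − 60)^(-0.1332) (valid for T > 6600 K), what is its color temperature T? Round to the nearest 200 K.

11200 K

(t − 60)^(-0.1332) = 195/329.7 = 0.59145.
t − 60 = 0.59145^(1/-0.1332) = 0.59145^(-7.508) = 51.564, so t = 111.564.
T = 100·t = 11156 K → 11200 K to the nearest 200 K.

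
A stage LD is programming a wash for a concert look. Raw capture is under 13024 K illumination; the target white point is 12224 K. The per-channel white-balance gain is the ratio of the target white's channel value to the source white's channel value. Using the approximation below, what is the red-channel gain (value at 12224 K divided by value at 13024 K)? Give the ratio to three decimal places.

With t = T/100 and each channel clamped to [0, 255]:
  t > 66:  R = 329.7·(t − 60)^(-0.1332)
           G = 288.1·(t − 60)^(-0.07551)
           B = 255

At 13024 K (t = 130.24):
  R = 329.7·(130.24 − 60)^(-0.1332) = 329.7·70.24^(-0.1332) = 329.7·0.56759 = 187.135.
At 12224 K (t = 122.24):
  R = 329.7·(122.24 − 60)^(-0.1332) = 329.7·62.24^(-0.1332) = 329.7·0.57681 = 190.173.
Gain = 190.173 / 187.135 = 1.0162 → 1.016.

1.016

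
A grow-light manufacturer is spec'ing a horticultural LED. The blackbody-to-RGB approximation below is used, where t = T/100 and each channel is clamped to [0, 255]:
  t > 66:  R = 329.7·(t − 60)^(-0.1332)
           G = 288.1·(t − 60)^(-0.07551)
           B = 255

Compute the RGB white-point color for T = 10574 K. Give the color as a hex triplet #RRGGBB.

#C6D8FF

t = 10574/100 = 105.74; the t > 66 branch applies.
R = 329.7·(105.74 − 60)^(-0.1332) = 329.7·45.74^(-0.1332) = 329.7·0.60096 = 198.138.
G = 288.1·(105.74 − 60)^(-0.07551) = 288.1·45.74^(-0.07551) = 288.1·0.74926 = 215.861.
B = 255 by definition for t > 66.
Rounded: (198, 216, 255).
In hex: #C6D8FF.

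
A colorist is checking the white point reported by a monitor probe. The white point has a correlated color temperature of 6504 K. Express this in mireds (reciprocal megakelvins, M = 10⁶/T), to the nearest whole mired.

154 mireds

M = 10⁶ / 6504 = 153.752 → 154 mireds.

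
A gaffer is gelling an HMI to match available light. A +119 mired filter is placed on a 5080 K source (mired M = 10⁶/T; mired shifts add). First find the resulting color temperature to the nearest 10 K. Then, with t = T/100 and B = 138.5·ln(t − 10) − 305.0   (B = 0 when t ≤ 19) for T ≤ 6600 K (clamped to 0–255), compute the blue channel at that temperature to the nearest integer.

M_in = 10⁶/5080 = 196.85; M_out = 196.85 + (+119) = 315.85.
T_out = 10⁶/315.85 = 3166.1 K → 3170 K; t = 31.7.
B = 138.5·ln(31.7 − 10) − 305.0 = 138.5·ln 21.7 − 305.0 = 138.5·3.0773 − 305.0 = 121.208.
Rounded: 121.

121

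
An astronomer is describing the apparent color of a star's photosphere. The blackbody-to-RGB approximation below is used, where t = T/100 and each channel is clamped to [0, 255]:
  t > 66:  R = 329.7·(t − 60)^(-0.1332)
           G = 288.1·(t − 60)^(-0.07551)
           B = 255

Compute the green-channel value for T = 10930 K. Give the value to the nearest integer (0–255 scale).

215

t = 10930/100 = 109.3; the t > 66 branch applies.
G = 288.1·(109.3 − 60)^(-0.07551) = 288.1·49.3^(-0.07551) = 288.1·0.74503 = 214.643.
Rounded: 215.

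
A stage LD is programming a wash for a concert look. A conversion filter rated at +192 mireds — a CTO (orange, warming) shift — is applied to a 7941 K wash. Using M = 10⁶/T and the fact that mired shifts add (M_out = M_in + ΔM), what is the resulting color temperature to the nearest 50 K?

3150 K

M_in = 10⁶/7941 = 125.93 mireds.
M_out = 125.93 + (+192) = 317.93 mireds.
T_out = 10⁶/317.93 = 3145.4 K → 3150 K.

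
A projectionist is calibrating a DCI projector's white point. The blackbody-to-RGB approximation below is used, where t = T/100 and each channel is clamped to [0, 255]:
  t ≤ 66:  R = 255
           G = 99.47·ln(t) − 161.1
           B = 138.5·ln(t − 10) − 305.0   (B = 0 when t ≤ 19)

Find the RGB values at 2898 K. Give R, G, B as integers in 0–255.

t = 2898/100 = 28.98; the t ≤ 66 branch applies.
R = 255 by definition for t ≤ 66.
G = 99.47·ln 28.98 − 161.1 = 99.47·3.3666 − 161.1 = 173.776.
B = 138.5·ln(28.98 − 10) − 305.0 = 138.5·ln 18.98 − 305.0 = 138.5·2.9434 − 305.0 = 102.659.
Rounded: (255, 174, 103).

R=255, G=174, B=103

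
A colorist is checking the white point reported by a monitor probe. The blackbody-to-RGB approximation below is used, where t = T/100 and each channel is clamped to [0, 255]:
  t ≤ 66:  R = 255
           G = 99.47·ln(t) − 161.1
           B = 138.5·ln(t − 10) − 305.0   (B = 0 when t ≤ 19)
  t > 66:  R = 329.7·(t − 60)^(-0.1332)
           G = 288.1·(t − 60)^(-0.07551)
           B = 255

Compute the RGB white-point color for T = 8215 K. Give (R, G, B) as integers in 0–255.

(218, 228, 255)

t = 8215/100 = 82.15; the t > 66 branch applies.
R = 329.7·(82.15 − 60)^(-0.1332) = 329.7·22.15^(-0.1332) = 329.7·0.66191 = 218.230.
G = 288.1·(82.15 − 60)^(-0.07551) = 288.1·22.15^(-0.07551) = 288.1·0.79143 = 228.010.
B = 255 by definition for t > 66.
Rounded: (218, 228, 255).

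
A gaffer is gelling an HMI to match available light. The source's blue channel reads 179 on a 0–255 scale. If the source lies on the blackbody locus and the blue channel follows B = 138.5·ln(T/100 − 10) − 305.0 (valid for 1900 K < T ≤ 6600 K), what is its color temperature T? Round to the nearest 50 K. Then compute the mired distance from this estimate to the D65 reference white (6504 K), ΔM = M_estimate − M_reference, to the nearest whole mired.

+79 mireds

ln(t − 10) = (179 + 305.0) / 138.5 = 3.4946.
t − 10 = e^3.4946 = 32.937, so t = 42.937.
T = 100·t = 4294 K → 4300 K to the nearest 50 K.
M_estimate = 10⁶/4300 = 232.56; M_reference = 10⁶/6504 = 153.75.
ΔM = 232.56 − 153.75 = 78.81 → +79 mireds.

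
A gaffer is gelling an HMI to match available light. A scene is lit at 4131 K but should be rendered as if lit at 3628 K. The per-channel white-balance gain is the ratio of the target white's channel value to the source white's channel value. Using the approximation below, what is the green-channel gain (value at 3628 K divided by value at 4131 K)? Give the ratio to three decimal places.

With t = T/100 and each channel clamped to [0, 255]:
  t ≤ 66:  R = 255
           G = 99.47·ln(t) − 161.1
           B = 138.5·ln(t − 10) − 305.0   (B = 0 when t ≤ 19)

At 4131 K (t = 41.31):
  G = 99.47·ln 41.31 − 161.1 = 99.47·3.7211 − 161.1 = 209.038.
At 3628 K (t = 36.28):
  G = 99.47·ln 36.28 − 161.1 = 99.47·3.5913 − 161.1 = 196.123.
Gain = 196.123 / 209.038 = 0.9382 → 0.938.

0.938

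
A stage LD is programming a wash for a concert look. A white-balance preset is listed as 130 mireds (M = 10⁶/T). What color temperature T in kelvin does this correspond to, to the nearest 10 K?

7690 K

T = 10⁶ / 130 = 7692.31 K → 7690 K.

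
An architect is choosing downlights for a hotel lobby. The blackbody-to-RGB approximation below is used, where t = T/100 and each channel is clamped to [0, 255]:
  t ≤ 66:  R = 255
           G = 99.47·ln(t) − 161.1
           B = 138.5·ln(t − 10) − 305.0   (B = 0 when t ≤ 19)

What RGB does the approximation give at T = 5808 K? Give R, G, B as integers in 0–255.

R=255, G=243, B=231

t = 5808/100 = 58.08; the t ≤ 66 branch applies.
R = 255 by definition for t ≤ 66.
G = 99.47·ln 58.08 − 161.1 = 99.47·4.0618 − 161.1 = 242.929.
B = 138.5·ln(58.08 − 10) − 305.0 = 138.5·ln 48.08 − 305.0 = 138.5·3.8729 − 305.0 = 231.392.
Rounded: (255, 243, 231).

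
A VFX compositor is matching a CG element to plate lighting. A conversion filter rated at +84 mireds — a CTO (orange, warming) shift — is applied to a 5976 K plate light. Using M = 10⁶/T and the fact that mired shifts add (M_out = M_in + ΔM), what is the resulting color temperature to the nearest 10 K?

M_in = 10⁶/5976 = 167.34 mireds.
M_out = 167.34 + (+84) = 251.34 mireds.
T_out = 10⁶/251.34 = 3978.7 K → 3980 K.

3980 K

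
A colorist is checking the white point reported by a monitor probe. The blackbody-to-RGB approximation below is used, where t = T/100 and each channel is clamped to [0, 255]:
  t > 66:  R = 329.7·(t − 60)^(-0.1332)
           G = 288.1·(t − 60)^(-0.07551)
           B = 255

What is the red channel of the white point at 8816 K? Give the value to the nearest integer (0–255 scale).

211

t = 8816/100 = 88.16; the t > 66 branch applies.
R = 329.7·(88.16 − 60)^(-0.1332) = 329.7·28.16^(-0.1332) = 329.7·0.64108 = 211.362.
Rounded: 211.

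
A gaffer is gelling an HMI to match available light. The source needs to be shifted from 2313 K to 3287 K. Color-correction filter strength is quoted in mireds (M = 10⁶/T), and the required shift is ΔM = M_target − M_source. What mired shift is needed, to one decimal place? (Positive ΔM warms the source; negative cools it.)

M_source = 10⁶/2313 = 432.339; M_target = 10⁶/3287 = 304.229.
ΔM = 304.229 − 432.339 = -128.110 → -128.1 mireds, a cooling shift.

-128.1 mireds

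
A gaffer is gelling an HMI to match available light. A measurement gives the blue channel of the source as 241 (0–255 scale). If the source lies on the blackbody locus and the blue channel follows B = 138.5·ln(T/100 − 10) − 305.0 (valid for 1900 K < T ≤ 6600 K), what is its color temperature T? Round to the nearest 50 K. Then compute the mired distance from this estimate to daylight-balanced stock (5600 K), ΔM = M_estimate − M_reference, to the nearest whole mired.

-16 mireds

ln(t − 10) = (241 + 305.0) / 138.5 = 3.9422.
t − 10 = e^3.9422 = 51.534, so t = 61.534.
T = 100·t = 6153 K → 6150 K to the nearest 50 K.
M_estimate = 10⁶/6150 = 162.60; M_reference = 10⁶/5600 = 178.57.
ΔM = 162.60 − 178.57 = -15.97 → -16 mireds.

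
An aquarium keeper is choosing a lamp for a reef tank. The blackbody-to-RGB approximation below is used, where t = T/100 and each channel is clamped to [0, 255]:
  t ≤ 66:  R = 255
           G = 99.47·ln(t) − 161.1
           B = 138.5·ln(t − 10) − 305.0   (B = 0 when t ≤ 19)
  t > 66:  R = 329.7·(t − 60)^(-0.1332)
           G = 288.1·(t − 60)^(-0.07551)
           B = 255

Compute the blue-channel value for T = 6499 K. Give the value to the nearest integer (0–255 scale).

t = 6499/100 = 64.99; the t ≤ 66 branch applies.
B = 138.5·ln(64.99 − 10) − 305.0 = 138.5·ln 54.99 − 305.0 = 138.5·4.0072 − 305.0 = 249.990.
Rounded: 250.

250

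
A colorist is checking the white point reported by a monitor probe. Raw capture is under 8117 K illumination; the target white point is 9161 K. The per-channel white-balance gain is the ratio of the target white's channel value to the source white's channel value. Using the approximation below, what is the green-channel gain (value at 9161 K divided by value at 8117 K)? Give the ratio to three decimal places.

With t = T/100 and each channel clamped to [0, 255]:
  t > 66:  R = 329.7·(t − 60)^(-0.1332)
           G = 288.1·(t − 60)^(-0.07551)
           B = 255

0.970

At 8117 K (t = 81.17):
  G = 288.1·(81.17 − 60)^(-0.07551) = 288.1·21.17^(-0.07551) = 288.1·0.79414 = 228.791.
At 9161 K (t = 91.61):
  G = 288.1·(91.61 − 60)^(-0.07551) = 288.1·31.61^(-0.07551) = 288.1·0.77046 = 221.969.
Gain = 221.969 / 228.791 = 0.9702 → 0.970.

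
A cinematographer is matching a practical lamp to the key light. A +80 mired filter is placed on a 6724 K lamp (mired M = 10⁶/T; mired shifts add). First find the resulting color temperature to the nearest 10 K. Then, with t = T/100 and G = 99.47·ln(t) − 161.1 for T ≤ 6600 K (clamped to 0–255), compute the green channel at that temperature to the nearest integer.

215

M_in = 10⁶/6724 = 148.72; M_out = 148.72 + (+80) = 228.72.
T_out = 10⁶/228.72 = 4372.1 K → 4370 K; t = 43.7.
G = 99.47·ln 43.7 − 161.1 = 99.47·3.7773 − 161.1 = 214.633.
Rounded: 215.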